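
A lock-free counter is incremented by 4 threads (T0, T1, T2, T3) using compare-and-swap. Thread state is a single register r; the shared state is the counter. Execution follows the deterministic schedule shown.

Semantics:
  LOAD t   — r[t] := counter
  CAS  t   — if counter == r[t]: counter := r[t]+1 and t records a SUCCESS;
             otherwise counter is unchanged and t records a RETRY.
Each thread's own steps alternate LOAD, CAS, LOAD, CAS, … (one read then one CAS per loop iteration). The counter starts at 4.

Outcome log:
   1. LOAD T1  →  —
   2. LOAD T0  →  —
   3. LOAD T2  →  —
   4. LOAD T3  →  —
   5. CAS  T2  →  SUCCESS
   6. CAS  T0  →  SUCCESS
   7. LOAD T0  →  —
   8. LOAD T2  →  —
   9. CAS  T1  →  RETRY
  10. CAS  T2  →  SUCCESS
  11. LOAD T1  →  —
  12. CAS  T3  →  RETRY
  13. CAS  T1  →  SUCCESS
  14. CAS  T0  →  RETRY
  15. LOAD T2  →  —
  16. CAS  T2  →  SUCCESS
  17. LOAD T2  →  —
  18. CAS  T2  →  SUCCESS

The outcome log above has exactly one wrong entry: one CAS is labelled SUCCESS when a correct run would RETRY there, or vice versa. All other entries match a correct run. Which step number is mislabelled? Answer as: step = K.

Re-executing:
step 1: T1 LOAD ⇒ load; ctr=4 reg=4
step 2: T0 LOAD ⇒ load; ctr=4 reg=4
step 3: T2 LOAD ⇒ load; ctr=4 reg=4
step 4: T3 LOAD ⇒ load; ctr=4 reg=4
step 5: T2 CAS ⇒ ok; ctr=5 reg=4
step 6: T0 CAS ⇒ retry; ctr=5 reg=4
step 7: T0 LOAD ⇒ load; ctr=5 reg=5
step 8: T2 LOAD ⇒ load; ctr=5 reg=5
step 9: T1 CAS ⇒ retry; ctr=5 reg=4
step 10: T2 CAS ⇒ ok; ctr=6 reg=5
step 11: T1 LOAD ⇒ load; ctr=6 reg=6
step 12: T3 CAS ⇒ retry; ctr=6 reg=4
step 13: T1 CAS ⇒ ok; ctr=7 reg=6
step 14: T0 CAS ⇒ retry; ctr=7 reg=5
step 15: T2 LOAD ⇒ load; ctr=7 reg=7
step 16: T2 CAS ⇒ ok; ctr=8 reg=7
step 17: T2 LOAD ⇒ load; ctr=8 reg=8
step 18: T2 CAS ⇒ ok; ctr=9 reg=8
Log disagrees first at step 6.

step = 6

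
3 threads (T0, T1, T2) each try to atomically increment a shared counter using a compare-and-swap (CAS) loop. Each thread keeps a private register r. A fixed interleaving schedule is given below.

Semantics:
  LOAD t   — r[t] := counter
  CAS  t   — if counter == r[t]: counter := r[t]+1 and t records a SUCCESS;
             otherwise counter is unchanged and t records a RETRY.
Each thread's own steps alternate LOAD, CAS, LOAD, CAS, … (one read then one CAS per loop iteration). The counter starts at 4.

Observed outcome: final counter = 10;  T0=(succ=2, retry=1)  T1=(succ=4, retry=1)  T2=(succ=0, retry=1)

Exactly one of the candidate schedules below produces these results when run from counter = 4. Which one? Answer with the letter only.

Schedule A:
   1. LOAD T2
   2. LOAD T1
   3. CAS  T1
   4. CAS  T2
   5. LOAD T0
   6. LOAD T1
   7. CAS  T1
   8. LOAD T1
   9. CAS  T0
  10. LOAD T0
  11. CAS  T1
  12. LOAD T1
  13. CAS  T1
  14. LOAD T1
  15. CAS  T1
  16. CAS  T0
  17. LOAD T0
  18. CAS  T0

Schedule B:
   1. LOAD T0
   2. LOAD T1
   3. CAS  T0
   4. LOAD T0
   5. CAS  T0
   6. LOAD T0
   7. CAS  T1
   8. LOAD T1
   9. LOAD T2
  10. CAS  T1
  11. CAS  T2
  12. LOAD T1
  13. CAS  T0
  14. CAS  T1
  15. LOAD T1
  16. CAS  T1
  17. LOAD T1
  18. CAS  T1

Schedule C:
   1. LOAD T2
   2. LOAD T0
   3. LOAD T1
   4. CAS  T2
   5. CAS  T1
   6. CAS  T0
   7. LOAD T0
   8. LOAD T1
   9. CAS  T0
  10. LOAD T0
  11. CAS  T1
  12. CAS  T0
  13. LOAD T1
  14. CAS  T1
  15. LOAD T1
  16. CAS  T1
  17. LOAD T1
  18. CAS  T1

B

Simulating candidate B:
[1] T0.load  rd  (counter 4, T0.r 4)
[2] T1.load  rd  (counter 4, T1.r 4)
[3] T0.cas  hit  (counter 5, T0.r 4)
[4] T0.load  rd  (counter 5, T0.r 5)
[5] T0.cas  hit  (counter 6, T0.r 5)
[6] T0.load  rd  (counter 6, T0.r 6)
[7] T1.cas  miss  (counter 6, T1.r 4)
[8] T1.load  rd  (counter 6, T1.r 6)
[9] T2.load  rd  (counter 6, T2.r 6)
[10] T1.cas  hit  (counter 7, T1.r 6)
[11] T2.cas  miss  (counter 7, T2.r 6)
[12] T1.load  rd  (counter 7, T1.r 7)
[13] T0.cas  miss  (counter 7, T0.r 6)
[14] T1.cas  hit  (counter 8, T1.r 7)
[15] T1.load  rd  (counter 8, T1.r 8)
[16] T1.cas  hit  (counter 9, T1.r 8)
[17] T1.load  rd  (counter 9, T1.r 9)
[18] T1.cas  hit  (counter 10, T1.r 9)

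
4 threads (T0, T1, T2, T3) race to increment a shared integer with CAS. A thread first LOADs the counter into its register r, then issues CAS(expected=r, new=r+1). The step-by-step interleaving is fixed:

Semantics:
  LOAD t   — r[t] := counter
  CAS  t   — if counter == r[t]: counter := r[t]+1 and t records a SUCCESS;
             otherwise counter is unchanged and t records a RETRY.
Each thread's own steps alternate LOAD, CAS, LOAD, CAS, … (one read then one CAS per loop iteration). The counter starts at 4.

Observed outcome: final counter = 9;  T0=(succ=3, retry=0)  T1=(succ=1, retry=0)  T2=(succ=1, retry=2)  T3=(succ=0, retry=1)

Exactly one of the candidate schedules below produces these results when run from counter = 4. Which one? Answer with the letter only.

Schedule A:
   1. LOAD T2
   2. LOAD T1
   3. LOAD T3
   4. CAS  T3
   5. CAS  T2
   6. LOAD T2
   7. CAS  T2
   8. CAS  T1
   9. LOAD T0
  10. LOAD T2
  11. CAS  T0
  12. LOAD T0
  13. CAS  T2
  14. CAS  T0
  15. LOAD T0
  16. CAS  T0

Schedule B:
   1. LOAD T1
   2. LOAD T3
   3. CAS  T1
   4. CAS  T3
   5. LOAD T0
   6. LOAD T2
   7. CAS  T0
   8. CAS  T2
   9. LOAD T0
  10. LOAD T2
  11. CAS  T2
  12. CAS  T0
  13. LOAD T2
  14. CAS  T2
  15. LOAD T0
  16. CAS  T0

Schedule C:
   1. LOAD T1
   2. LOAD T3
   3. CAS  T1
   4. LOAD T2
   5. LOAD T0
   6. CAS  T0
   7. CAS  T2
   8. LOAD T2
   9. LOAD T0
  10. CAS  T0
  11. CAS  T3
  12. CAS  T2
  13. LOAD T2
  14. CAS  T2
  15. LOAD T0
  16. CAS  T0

Simulating candidate C:
[1] T1.load  rd  (counter 4, T1.r 4)
[2] T3.load  rd  (counter 4, T3.r 4)
[3] T1.cas  hit  (counter 5, T1.r 4)
[4] T2.load  rd  (counter 5, T2.r 5)
[5] T0.load  rd  (counter 5, T0.r 5)
[6] T0.cas  hit  (counter 6, T0.r 5)
[7] T2.cas  miss  (counter 6, T2.r 5)
[8] T2.load  rd  (counter 6, T2.r 6)
[9] T0.load  rd  (counter 6, T0.r 6)
[10] T0.cas  hit  (counter 7, T0.r 6)
[11] T3.cas  miss  (counter 7, T3.r 4)
[12] T2.cas  miss  (counter 7, T2.r 6)
[13] T2.load  rd  (counter 7, T2.r 7)
[14] T2.cas  hit  (counter 8, T2.r 7)
[15] T0.load  rd  (counter 8, T0.r 8)
[16] T0.cas  hit  (counter 9, T0.r 8)

C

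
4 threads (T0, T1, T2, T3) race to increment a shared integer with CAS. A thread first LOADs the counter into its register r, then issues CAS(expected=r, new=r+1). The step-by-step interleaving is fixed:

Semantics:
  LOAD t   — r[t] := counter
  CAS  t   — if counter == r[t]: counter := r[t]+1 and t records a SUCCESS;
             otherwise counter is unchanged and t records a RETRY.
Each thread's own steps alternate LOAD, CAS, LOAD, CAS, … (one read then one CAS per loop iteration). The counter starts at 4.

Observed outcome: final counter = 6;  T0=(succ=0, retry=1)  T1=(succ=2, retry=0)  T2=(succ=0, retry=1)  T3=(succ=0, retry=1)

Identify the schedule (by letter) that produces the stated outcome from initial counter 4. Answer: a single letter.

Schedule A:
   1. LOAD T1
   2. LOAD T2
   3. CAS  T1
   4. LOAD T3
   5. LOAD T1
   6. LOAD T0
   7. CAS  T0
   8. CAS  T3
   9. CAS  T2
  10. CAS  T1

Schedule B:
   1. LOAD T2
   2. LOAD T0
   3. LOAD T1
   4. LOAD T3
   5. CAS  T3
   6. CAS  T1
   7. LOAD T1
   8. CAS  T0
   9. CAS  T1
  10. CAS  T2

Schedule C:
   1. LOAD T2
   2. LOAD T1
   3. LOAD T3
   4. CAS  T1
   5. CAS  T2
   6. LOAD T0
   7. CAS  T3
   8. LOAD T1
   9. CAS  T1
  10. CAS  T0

C

Simulating candidate C:
step 1: T2 LOAD ⇒ load; ctr=4 reg=4
step 2: T1 LOAD ⇒ load; ctr=4 reg=4
step 3: T3 LOAD ⇒ load; ctr=4 reg=4
step 4: T1 CAS ⇒ ok; ctr=5 reg=4
step 5: T2 CAS ⇒ retry; ctr=5 reg=4
step 6: T0 LOAD ⇒ load; ctr=5 reg=5
step 7: T3 CAS ⇒ retry; ctr=5 reg=4
step 8: T1 LOAD ⇒ load; ctr=5 reg=5
step 9: T1 CAS ⇒ ok; ctr=6 reg=5
step 10: T0 CAS ⇒ retry; ctr=6 reg=5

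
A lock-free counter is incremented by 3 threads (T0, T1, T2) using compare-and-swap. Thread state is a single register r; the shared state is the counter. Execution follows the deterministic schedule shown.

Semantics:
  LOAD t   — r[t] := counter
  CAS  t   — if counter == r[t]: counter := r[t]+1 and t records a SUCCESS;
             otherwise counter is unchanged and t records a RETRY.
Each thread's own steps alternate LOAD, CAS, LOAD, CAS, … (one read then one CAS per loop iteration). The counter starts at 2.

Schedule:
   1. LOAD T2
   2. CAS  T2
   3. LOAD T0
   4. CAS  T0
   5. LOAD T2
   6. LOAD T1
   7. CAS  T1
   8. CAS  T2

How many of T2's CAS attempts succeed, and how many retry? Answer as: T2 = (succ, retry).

T2 = (1, 1)

1. LOAD T2 → mem=2 r[T2]=2 [LOAD]
2. CAS T2 → mem=3 r[T2]=2 [OK]
3. LOAD T0 → mem=3 r[T0]=3 [LOAD]
4. CAS T0 → mem=4 r[T0]=3 [OK]
5. LOAD T2 → mem=4 r[T2]=4 [LOAD]
6. LOAD T1 → mem=4 r[T1]=4 [LOAD]
7. CAS T1 → mem=5 r[T1]=4 [OK]
8. CAS T2 → mem=5 r[T2]=4 [RETRY]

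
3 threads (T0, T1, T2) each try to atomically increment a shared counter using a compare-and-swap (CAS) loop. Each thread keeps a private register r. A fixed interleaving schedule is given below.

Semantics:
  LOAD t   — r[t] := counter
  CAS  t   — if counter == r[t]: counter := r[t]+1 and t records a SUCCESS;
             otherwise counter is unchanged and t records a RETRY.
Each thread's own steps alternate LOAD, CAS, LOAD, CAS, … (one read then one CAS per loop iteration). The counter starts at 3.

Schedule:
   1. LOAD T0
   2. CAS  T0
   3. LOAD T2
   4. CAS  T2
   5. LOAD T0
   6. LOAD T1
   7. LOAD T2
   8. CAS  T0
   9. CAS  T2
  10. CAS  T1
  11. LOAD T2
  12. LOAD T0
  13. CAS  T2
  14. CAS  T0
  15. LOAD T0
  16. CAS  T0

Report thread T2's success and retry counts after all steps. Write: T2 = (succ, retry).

1. LOAD T0 → mem=3 r[T0]=3 [LOAD]
2. CAS T0 → mem=4 r[T0]=3 [OK]
3. LOAD T2 → mem=4 r[T2]=4 [LOAD]
4. CAS T2 → mem=5 r[T2]=4 [OK]
5. LOAD T0 → mem=5 r[T0]=5 [LOAD]
6. LOAD T1 → mem=5 r[T1]=5 [LOAD]
7. LOAD T2 → mem=5 r[T2]=5 [LOAD]
8. CAS T0 → mem=6 r[T0]=5 [OK]
9. CAS T2 → mem=6 r[T2]=5 [RETRY]
10. CAS T1 → mem=6 r[T1]=5 [RETRY]
11. LOAD T2 → mem=6 r[T2]=6 [LOAD]
12. LOAD T0 → mem=6 r[T0]=6 [LOAD]
13. CAS T2 → mem=7 r[T2]=6 [OK]
14. CAS T0 → mem=7 r[T0]=6 [RETRY]
15. LOAD T0 → mem=7 r[T0]=7 [LOAD]
16. CAS T0 → mem=8 r[T0]=7 [OK]

T2 = (2, 1)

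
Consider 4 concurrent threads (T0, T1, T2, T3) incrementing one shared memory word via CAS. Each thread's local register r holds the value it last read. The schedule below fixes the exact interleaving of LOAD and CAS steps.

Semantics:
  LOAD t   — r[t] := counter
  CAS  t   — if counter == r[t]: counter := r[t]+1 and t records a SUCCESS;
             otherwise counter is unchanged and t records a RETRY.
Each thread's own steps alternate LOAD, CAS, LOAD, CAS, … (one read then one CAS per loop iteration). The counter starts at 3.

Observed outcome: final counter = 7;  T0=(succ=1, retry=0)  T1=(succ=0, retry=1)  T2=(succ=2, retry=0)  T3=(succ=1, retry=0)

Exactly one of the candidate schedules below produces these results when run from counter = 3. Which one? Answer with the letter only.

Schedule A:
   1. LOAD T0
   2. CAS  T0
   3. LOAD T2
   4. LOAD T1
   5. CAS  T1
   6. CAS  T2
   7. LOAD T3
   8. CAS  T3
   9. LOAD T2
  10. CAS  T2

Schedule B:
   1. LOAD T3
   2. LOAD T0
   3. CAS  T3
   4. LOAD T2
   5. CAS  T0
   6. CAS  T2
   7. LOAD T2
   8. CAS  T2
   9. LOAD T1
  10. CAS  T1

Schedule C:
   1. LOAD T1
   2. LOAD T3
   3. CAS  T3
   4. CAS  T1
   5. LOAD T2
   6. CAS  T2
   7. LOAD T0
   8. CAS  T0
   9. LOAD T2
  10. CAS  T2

C

Run C:
T1 LOAD — after: cnt=3, r=3 — load
T3 LOAD — after: cnt=3, r=3 — load
T3 CAS — after: cnt=4, r=3 — ok
T1 CAS — after: cnt=4, r=3 — retry
T2 LOAD — after: cnt=4, r=4 — load
T2 CAS — after: cnt=5, r=4 — ok
T0 LOAD — after: cnt=5, r=5 — load
T0 CAS — after: cnt=6, r=5 — ok
T2 LOAD — after: cnt=6, r=6 — load
T2 CAS — after: cnt=7, r=6 — ok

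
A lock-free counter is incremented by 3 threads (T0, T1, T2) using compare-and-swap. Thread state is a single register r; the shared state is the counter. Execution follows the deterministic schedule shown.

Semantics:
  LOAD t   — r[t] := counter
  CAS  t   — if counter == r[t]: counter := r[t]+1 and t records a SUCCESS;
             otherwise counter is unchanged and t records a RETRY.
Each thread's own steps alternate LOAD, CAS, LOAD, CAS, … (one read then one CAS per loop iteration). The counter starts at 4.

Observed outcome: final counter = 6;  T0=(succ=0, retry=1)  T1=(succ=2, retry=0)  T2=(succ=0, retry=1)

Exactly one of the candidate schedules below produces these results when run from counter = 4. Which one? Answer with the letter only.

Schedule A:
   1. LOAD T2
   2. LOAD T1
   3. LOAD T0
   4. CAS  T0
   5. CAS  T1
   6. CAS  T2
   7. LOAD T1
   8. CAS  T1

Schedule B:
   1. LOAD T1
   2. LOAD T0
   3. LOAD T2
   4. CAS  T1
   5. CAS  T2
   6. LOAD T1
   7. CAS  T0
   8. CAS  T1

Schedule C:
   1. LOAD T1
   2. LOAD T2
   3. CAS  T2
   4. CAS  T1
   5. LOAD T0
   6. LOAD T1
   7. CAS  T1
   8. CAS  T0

Tracing schedule B:
1. LOAD T1 → mem=4 r[T1]=4 [LOAD]
2. LOAD T0 → mem=4 r[T0]=4 [LOAD]
3. LOAD T2 → mem=4 r[T2]=4 [LOAD]
4. CAS T1 → mem=5 r[T1]=4 [OK]
5. CAS T2 → mem=5 r[T2]=4 [RETRY]
6. LOAD T1 → mem=5 r[T1]=5 [LOAD]
7. CAS T0 → mem=5 r[T0]=4 [RETRY]
8. CAS T1 → mem=6 r[T1]=5 [OK]

B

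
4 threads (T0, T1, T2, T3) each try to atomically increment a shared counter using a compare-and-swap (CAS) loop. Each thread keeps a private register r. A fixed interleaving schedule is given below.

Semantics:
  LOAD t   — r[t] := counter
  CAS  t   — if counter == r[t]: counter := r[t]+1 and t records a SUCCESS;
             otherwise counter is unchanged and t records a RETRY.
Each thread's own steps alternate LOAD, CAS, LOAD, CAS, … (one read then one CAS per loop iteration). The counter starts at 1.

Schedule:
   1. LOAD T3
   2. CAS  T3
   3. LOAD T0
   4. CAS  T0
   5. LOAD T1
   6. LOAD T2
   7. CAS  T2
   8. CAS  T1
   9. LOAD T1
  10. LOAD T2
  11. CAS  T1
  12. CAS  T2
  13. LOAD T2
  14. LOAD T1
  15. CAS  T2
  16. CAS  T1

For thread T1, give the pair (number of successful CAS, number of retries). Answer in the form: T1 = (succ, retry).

T1 = (1, 2)

   1) LOAD T3:  M=1  r_T3=1
   2) CAS  T3:  M=2  r_T3=1 ✓
   3) LOAD T0:  M=2  r_T0=2
   4) CAS  T0:  M=3  r_T0=2 ✓
   5) LOAD T1:  M=3  r_T1=3
   6) LOAD T2:  M=3  r_T2=3
   7) CAS  T2:  M=4  r_T2=3 ✓
   8) CAS  T1:  M=4  r_T1=3 ✗
   9) LOAD T1:  M=4  r_T1=4
  10) LOAD T2:  M=4  r_T2=4
  11) CAS  T1:  M=5  r_T1=4 ✓
  12) CAS  T2:  M=5  r_T2=4 ✗
  13) LOAD T2:  M=5  r_T2=5
  14) LOAD T1:  M=5  r_T1=5
  15) CAS  T2:  M=6  r_T2=5 ✓
  16) CAS  T1:  M=6  r_T1=5 ✗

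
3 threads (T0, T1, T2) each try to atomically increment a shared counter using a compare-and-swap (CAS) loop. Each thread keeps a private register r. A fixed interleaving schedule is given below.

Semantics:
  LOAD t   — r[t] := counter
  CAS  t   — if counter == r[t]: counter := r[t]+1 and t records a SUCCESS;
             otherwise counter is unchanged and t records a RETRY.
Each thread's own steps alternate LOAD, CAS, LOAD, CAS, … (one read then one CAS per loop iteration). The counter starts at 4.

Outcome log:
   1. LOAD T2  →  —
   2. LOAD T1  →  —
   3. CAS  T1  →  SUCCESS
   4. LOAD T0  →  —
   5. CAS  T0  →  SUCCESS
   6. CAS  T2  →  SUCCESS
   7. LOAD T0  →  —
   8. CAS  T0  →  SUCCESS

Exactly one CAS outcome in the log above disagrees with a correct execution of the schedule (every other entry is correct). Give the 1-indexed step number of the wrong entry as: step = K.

Reference trace:
   1) LOAD T2:  M=4  r_T2=4
   2) LOAD T1:  M=4  r_T1=4
   3) CAS  T1:  M=5  r_T1=4 ✓
   4) LOAD T0:  M=5  r_T0=5
   5) CAS  T0:  M=6  r_T0=5 ✓
   6) CAS  T2:  M=6  r_T2=4 ✗
   7) LOAD T0:  M=6  r_T0=6
   8) CAS  T0:  M=7  r_T0=6 ✓
Flip is step 6.

step = 6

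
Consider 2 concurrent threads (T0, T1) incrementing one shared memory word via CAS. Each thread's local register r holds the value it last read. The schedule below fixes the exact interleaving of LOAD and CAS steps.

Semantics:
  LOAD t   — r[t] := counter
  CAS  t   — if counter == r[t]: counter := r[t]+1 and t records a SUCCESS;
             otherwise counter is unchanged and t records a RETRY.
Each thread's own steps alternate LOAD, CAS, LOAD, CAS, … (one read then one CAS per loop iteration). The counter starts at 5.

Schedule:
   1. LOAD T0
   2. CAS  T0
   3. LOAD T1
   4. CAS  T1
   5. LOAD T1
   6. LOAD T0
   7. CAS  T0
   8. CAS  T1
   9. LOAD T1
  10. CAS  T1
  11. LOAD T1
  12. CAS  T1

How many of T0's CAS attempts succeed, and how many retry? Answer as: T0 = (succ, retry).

T0 = (2, 0)

1. LOAD T0 → mem=5 r[T0]=5 [LOAD]
2. CAS T0 → mem=6 r[T0]=5 [OK]
3. LOAD T1 → mem=6 r[T1]=6 [LOAD]
4. CAS T1 → mem=7 r[T1]=6 [OK]
5. LOAD T1 → mem=7 r[T1]=7 [LOAD]
6. LOAD T0 → mem=7 r[T0]=7 [LOAD]
7. CAS T0 → mem=8 r[T0]=7 [OK]
8. CAS T1 → mem=8 r[T1]=7 [RETRY]
9. LOAD T1 → mem=8 r[T1]=8 [LOAD]
10. CAS T1 → mem=9 r[T1]=8 [OK]
11. LOAD T1 → mem=9 r[T1]=9 [LOAD]
12. CAS T1 → mem=10 r[T1]=9 [OK]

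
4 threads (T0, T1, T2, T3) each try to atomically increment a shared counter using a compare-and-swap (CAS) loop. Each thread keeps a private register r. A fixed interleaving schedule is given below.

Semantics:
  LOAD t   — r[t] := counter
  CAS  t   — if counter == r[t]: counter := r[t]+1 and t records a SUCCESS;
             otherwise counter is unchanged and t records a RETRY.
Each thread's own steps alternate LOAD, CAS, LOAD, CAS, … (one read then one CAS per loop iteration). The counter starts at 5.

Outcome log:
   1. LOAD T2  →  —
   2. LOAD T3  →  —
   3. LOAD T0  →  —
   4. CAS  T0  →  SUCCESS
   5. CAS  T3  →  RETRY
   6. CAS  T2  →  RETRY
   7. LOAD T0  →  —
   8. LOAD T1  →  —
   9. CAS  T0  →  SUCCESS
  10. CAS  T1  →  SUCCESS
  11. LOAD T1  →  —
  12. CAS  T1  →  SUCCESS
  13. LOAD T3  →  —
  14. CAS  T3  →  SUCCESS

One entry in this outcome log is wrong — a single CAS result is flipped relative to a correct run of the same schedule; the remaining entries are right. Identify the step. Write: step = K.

step = 10

Reference trace:
1. LOAD T2 → mem=5 r[T2]=5 [LOAD]
2. LOAD T3 → mem=5 r[T3]=5 [LOAD]
3. LOAD T0 → mem=5 r[T0]=5 [LOAD]
4. CAS T0 → mem=6 r[T0]=5 [OK]
5. CAS T3 → mem=6 r[T3]=5 [RETRY]
6. CAS T2 → mem=6 r[T2]=5 [RETRY]
7. LOAD T0 → mem=6 r[T0]=6 [LOAD]
8. LOAD T1 → mem=6 r[T1]=6 [LOAD]
9. CAS T0 → mem=7 r[T0]=6 [OK]
10. CAS T1 → mem=7 r[T1]=6 [RETRY]
11. LOAD T1 → mem=7 r[T1]=7 [LOAD]
12. CAS T1 → mem=8 r[T1]=7 [OK]
13. LOAD T3 → mem=8 r[T3]=8 [LOAD]
14. CAS T3 → mem=9 r[T3]=8 [OK]
Flip is step 10.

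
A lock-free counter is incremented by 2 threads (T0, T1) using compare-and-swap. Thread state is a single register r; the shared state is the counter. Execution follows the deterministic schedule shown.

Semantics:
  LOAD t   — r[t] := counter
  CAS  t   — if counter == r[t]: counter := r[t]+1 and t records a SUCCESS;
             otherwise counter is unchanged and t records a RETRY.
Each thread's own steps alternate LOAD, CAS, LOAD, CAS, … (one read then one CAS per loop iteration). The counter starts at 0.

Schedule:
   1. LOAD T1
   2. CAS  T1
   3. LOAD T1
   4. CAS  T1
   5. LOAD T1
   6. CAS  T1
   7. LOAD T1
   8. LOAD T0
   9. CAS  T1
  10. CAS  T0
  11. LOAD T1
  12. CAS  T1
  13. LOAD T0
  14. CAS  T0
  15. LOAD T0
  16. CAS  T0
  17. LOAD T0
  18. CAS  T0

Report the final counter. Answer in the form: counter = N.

counter = 8

1. LOAD T1 → mem=0 r[T1]=0 [LOAD]
2. CAS T1 → mem=1 r[T1]=0 [OK]
3. LOAD T1 → mem=1 r[T1]=1 [LOAD]
4. CAS T1 → mem=2 r[T1]=1 [OK]
5. LOAD T1 → mem=2 r[T1]=2 [LOAD]
6. CAS T1 → mem=3 r[T1]=2 [OK]
7. LOAD T1 → mem=3 r[T1]=3 [LOAD]
8. LOAD T0 → mem=3 r[T0]=3 [LOAD]
9. CAS T1 → mem=4 r[T1]=3 [OK]
10. CAS T0 → mem=4 r[T0]=3 [RETRY]
11. LOAD T1 → mem=4 r[T1]=4 [LOAD]
12. CAS T1 → mem=5 r[T1]=4 [OK]
13. LOAD T0 → mem=5 r[T0]=5 [LOAD]
14. CAS T0 → mem=6 r[T0]=5 [OK]
15. LOAD T0 → mem=6 r[T0]=6 [LOAD]
16. CAS T0 → mem=7 r[T0]=6 [OK]
17. LOAD T0 → mem=7 r[T0]=7 [LOAD]
18. CAS T0 → mem=8 r[T0]=7 [OK]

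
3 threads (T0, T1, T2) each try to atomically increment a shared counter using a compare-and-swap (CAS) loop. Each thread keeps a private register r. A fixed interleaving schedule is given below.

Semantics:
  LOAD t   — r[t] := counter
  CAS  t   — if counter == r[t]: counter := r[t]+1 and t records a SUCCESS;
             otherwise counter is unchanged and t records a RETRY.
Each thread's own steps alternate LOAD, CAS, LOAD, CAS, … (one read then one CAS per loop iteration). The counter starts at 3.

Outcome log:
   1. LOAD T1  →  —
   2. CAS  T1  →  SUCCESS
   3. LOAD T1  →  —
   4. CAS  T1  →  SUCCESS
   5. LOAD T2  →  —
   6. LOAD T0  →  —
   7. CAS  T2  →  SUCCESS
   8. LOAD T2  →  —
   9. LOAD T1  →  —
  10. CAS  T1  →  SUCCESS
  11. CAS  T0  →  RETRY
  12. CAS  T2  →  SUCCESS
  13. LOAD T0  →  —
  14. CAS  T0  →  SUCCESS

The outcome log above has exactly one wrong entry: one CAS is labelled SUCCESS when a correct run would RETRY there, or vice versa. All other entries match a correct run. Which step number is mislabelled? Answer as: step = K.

Reference trace:
   1) LOAD T1:  M=3  r_T1=3
   2) CAS  T1:  M=4  r_T1=3 ✓
   3) LOAD T1:  M=4  r_T1=4
   4) CAS  T1:  M=5  r_T1=4 ✓
   5) LOAD T2:  M=5  r_T2=5
   6) LOAD T0:  M=5  r_T0=5
   7) CAS  T2:  M=6  r_T2=5 ✓
   8) LOAD T2:  M=6  r_T2=6
   9) LOAD T1:  M=6  r_T1=6
  10) CAS  T1:  M=7  r_T1=6 ✓
  11) CAS  T0:  M=7  r_T0=5 ✗
  12) CAS  T2:  M=7  r_T2=6 ✗
  13) LOAD T0:  M=7  r_T0=7
  14) CAS  T0:  M=8  r_T0=7 ✓
Mismatch at 12.

step = 12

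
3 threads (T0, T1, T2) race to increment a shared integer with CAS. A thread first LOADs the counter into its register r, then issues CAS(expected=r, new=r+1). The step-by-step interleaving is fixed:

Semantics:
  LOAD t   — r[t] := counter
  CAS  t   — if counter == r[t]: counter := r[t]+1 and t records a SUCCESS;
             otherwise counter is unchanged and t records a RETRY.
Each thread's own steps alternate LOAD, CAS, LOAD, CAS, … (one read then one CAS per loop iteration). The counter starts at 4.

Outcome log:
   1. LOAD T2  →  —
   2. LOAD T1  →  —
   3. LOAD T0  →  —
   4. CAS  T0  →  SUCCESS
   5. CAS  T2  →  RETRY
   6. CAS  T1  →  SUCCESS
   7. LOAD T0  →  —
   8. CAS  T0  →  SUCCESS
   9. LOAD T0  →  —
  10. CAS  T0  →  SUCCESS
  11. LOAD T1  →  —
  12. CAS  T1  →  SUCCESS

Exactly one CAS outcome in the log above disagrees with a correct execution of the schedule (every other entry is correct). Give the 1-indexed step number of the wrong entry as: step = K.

Reference trace:
1. LOAD T2 → mem=4 r[T2]=4 [LOAD]
2. LOAD T1 → mem=4 r[T1]=4 [LOAD]
3. LOAD T0 → mem=4 r[T0]=4 [LOAD]
4. CAS T0 → mem=5 r[T0]=4 [OK]
5. CAS T2 → mem=5 r[T2]=4 [RETRY]
6. CAS T1 → mem=5 r[T1]=4 [RETRY]
7. LOAD T0 → mem=5 r[T0]=5 [LOAD]
8. CAS T0 → mem=6 r[T0]=5 [OK]
9. LOAD T0 → mem=6 r[T0]=6 [LOAD]
10. CAS T0 → mem=7 r[T0]=6 [OK]
11. LOAD T1 → mem=7 r[T1]=7 [LOAD]
12. CAS T1 → mem=8 r[T1]=7 [OK]
Flip is step 6.

step = 6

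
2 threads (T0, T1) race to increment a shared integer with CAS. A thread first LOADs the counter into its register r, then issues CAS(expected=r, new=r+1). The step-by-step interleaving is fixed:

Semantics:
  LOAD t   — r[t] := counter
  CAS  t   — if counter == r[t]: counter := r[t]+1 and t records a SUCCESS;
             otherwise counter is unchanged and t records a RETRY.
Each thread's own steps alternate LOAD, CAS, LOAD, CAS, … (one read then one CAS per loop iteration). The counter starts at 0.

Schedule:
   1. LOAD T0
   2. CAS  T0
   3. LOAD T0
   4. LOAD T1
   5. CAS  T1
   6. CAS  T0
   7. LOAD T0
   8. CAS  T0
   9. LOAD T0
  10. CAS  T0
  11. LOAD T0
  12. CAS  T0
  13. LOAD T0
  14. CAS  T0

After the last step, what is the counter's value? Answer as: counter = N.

counter = 6

1. LOAD T0 → mem=0 r[T0]=0 [LOAD]
2. CAS T0 → mem=1 r[T0]=0 [OK]
3. LOAD T0 → mem=1 r[T0]=1 [LOAD]
4. LOAD T1 → mem=1 r[T1]=1 [LOAD]
5. CAS T1 → mem=2 r[T1]=1 [OK]
6. CAS T0 → mem=2 r[T0]=1 [RETRY]
7. LOAD T0 → mem=2 r[T0]=2 [LOAD]
8. CAS T0 → mem=3 r[T0]=2 [OK]
9. LOAD T0 → mem=3 r[T0]=3 [LOAD]
10. CAS T0 → mem=4 r[T0]=3 [OK]
11. LOAD T0 → mem=4 r[T0]=4 [LOAD]
12. CAS T0 → mem=5 r[T0]=4 [OK]
13. LOAD T0 → mem=5 r[T0]=5 [LOAD]
14. CAS T0 → mem=6 r[T0]=5 [OK]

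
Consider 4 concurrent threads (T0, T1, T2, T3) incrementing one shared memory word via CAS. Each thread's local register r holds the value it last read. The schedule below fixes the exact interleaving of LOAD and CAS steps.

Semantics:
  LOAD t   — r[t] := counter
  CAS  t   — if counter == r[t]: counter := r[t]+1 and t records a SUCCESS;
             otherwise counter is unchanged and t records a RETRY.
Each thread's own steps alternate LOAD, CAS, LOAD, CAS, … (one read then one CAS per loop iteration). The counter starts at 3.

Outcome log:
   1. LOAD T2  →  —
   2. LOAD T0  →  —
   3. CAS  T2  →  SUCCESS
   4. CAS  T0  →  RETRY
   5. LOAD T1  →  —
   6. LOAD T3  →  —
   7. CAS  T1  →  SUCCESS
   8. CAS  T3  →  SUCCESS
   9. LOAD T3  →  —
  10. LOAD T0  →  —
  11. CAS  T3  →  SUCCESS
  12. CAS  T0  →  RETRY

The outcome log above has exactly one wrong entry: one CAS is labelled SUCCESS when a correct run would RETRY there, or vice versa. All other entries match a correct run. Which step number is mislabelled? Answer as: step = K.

Correct run:
step 1: T2 LOAD ⇒ load; ctr=3 reg=3
step 2: T0 LOAD ⇒ load; ctr=3 reg=3
step 3: T2 CAS ⇒ ok; ctr=4 reg=3
step 4: T0 CAS ⇒ retry; ctr=4 reg=3
step 5: T1 LOAD ⇒ load; ctr=4 reg=4
step 6: T3 LOAD ⇒ load; ctr=4 reg=4
step 7: T1 CAS ⇒ ok; ctr=5 reg=4
step 8: T3 CAS ⇒ retry; ctr=5 reg=4
step 9: T3 LOAD ⇒ load; ctr=5 reg=5
step 10: T0 LOAD ⇒ load; ctr=5 reg=5
step 11: T3 CAS ⇒ ok; ctr=6 reg=5
step 12: T0 CAS ⇒ retry; ctr=6 reg=5
Mismatch at 8.

step = 8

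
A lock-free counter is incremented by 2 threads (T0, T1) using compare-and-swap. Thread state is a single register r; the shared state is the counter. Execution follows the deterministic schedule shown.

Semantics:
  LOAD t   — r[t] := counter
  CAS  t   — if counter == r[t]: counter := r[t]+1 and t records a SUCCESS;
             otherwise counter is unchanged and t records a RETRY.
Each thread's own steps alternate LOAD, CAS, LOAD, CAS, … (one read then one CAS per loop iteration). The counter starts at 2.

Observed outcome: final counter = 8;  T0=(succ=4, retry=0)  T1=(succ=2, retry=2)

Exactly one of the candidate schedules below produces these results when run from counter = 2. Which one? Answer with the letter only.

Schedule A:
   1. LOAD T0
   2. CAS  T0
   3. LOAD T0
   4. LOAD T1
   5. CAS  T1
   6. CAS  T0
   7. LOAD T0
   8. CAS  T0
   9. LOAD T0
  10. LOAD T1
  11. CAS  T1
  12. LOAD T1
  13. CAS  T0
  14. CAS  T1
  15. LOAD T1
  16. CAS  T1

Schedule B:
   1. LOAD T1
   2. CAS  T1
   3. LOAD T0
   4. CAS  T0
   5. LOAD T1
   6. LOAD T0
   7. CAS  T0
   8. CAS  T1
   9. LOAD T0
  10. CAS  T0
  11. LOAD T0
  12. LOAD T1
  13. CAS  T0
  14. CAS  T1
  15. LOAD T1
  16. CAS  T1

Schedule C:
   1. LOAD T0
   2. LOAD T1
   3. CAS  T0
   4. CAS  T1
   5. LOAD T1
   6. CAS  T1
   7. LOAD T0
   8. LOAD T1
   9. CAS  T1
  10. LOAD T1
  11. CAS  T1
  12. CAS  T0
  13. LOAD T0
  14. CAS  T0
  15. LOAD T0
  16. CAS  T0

Simulating candidate B:
#1 T1 reads 2
#2 T1 CAS(2→3) writes; counter now 3
#3 T0 reads 3
#4 T0 CAS(3→4) writes; counter now 4
#5 T1 reads 4
#6 T0 reads 4
#7 T0 CAS(4→5) writes; counter now 5
#8 T1 CAS(4→5) fails; counter now 5
#9 T0 reads 5
#10 T0 CAS(5→6) writes; counter now 6
#11 T0 reads 6
#12 T1 reads 6
#13 T0 CAS(6→7) writes; counter now 7
#14 T1 CAS(6→7) fails; counter now 7
#15 T1 reads 7
#16 T1 CAS(7→8) writes; counter now 8

B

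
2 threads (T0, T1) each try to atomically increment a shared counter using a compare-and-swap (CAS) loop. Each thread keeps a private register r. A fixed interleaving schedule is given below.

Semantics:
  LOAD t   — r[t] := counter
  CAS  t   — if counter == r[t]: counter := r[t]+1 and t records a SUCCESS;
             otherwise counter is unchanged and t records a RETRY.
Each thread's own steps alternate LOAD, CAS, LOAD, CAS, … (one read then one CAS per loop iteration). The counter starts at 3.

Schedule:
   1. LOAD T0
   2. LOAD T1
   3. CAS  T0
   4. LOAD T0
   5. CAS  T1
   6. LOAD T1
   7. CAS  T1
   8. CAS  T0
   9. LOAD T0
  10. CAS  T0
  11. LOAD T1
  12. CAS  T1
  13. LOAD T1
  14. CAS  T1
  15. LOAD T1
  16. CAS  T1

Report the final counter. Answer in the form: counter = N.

   1) LOAD T0:  M=3  r_T0=3
   2) LOAD T1:  M=3  r_T1=3
   3) CAS  T0:  M=4  r_T0=3 ✓
   4) LOAD T0:  M=4  r_T0=4
   5) CAS  T1:  M=4  r_T1=3 ✗
   6) LOAD T1:  M=4  r_T1=4
   7) CAS  T1:  M=5  r_T1=4 ✓
   8) CAS  T0:  M=5  r_T0=4 ✗
   9) LOAD T0:  M=5  r_T0=5
  10) CAS  T0:  M=6  r_T0=5 ✓
  11) LOAD T1:  M=6  r_T1=6
  12) CAS  T1:  M=7  r_T1=6 ✓
  13) LOAD T1:  M=7  r_T1=7
  14) CAS  T1:  M=8  r_T1=7 ✓
  15) LOAD T1:  M=8  r_T1=8
  16) CAS  T1:  M=9  r_T1=8 ✓

counter = 9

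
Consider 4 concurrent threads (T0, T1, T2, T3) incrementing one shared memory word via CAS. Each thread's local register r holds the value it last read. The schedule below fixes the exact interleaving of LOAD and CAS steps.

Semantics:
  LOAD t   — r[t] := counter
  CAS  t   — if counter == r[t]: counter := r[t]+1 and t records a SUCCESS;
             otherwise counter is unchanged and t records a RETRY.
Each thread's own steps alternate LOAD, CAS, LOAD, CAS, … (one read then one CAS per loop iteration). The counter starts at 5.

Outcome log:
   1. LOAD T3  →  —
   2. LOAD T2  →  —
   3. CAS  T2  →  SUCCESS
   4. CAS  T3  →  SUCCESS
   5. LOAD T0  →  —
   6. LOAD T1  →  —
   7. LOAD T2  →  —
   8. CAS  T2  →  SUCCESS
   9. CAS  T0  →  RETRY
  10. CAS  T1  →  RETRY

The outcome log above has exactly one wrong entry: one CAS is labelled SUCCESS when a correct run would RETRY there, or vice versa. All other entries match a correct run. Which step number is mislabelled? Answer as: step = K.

Reference trace:
T3 LOAD — after: cnt=5, r=5 — load
T2 LOAD — after: cnt=5, r=5 — load
T2 CAS — after: cnt=6, r=5 — ok
T3 CAS — after: cnt=6, r=5 — retry
T0 LOAD — after: cnt=6, r=6 — load
T1 LOAD — after: cnt=6, r=6 — load
T2 LOAD — after: cnt=6, r=6 — load
T2 CAS — after: cnt=7, r=6 — ok
T0 CAS — after: cnt=7, r=6 — retry
T1 CAS — after: cnt=7, r=6 — retry
Log disagrees first at step 4.

step = 4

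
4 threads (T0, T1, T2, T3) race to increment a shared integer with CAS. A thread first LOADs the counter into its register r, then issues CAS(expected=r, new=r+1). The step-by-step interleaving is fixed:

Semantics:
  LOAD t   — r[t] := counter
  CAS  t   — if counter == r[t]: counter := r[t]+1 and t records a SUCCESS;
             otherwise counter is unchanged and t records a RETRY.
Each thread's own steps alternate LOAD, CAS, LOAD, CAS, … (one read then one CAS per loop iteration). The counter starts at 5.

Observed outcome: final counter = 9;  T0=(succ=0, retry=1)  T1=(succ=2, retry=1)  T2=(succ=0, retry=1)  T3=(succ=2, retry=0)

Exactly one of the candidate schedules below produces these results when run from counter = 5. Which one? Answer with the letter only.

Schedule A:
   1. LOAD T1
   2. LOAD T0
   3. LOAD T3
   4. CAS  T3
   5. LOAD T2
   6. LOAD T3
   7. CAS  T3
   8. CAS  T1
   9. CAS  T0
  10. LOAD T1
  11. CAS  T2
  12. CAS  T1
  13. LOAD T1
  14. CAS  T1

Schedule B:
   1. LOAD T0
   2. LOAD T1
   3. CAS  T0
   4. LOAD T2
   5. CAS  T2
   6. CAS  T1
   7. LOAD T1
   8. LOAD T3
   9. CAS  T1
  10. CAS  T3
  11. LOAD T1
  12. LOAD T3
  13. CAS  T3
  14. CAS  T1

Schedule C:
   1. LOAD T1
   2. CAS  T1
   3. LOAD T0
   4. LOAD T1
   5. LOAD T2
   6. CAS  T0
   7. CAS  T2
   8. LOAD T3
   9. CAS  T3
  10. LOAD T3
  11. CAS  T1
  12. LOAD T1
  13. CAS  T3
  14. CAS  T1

Simulating candidate A:
#1 T1 reads 5
#2 T0 reads 5
#3 T3 reads 5
#4 T3 CAS(5→6) writes; counter now 6
#5 T2 reads 6
#6 T3 reads 6
#7 T3 CAS(6→7) writes; counter now 7
#8 T1 CAS(5→6) fails; counter now 7
#9 T0 CAS(5→6) fails; counter now 7
#10 T1 reads 7
#11 T2 CAS(6→7) fails; counter now 7
#12 T1 CAS(7→8) writes; counter now 8
#13 T1 reads 8
#14 T1 CAS(8→9) writes; counter now 9

A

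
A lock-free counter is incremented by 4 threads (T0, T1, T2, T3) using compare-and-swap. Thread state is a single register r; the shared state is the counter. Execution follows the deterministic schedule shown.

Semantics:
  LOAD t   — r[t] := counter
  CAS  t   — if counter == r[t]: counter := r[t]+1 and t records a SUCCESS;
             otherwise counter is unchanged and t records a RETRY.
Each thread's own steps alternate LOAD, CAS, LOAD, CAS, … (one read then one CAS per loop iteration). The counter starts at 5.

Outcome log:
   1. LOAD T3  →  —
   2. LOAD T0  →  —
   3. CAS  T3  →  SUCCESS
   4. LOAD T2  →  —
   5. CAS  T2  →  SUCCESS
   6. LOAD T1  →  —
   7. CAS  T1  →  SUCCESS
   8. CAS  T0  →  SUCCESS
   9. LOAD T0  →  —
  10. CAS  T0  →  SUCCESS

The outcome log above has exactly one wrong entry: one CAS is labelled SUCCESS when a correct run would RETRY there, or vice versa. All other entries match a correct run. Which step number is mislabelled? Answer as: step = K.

step = 8

Correct run:
step 1: T3 LOAD ⇒ load; ctr=5 reg=5
step 2: T0 LOAD ⇒ load; ctr=5 reg=5
step 3: T3 CAS ⇒ ok; ctr=6 reg=5
step 4: T2 LOAD ⇒ load; ctr=6 reg=6
step 5: T2 CAS ⇒ ok; ctr=7 reg=6
step 6: T1 LOAD ⇒ load; ctr=7 reg=7
step 7: T1 CAS ⇒ ok; ctr=8 reg=7
step 8: T0 CAS ⇒ retry; ctr=8 reg=5
step 9: T0 LOAD ⇒ load; ctr=8 reg=8
step 10: T0 CAS ⇒ ok; ctr=9 reg=8
Log disagrees first at step 8.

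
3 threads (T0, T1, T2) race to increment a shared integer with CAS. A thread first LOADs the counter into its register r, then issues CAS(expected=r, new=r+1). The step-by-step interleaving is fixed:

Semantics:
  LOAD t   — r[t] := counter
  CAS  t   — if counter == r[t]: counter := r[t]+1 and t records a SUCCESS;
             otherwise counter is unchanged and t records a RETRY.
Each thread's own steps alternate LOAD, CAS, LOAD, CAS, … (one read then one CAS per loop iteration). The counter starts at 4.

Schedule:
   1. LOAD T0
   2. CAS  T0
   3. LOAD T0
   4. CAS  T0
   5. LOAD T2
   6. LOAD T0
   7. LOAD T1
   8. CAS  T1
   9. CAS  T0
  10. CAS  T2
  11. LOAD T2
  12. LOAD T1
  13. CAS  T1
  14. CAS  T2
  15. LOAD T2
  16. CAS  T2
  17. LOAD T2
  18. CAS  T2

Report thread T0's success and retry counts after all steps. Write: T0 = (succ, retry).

1. LOAD T0 → mem=4 r[T0]=4 [LOAD]
2. CAS T0 → mem=5 r[T0]=4 [OK]
3. LOAD T0 → mem=5 r[T0]=5 [LOAD]
4. CAS T0 → mem=6 r[T0]=5 [OK]
5. LOAD T2 → mem=6 r[T2]=6 [LOAD]
6. LOAD T0 → mem=6 r[T0]=6 [LOAD]
7. LOAD T1 → mem=6 r[T1]=6 [LOAD]
8. CAS T1 → mem=7 r[T1]=6 [OK]
9. CAS T0 → mem=7 r[T0]=6 [RETRY]
10. CAS T2 → mem=7 r[T2]=6 [RETRY]
11. LOAD T2 → mem=7 r[T2]=7 [LOAD]
12. LOAD T1 → mem=7 r[T1]=7 [LOAD]
13. CAS T1 → mem=8 r[T1]=7 [OK]
14. CAS T2 → mem=8 r[T2]=7 [RETRY]
15. LOAD T2 → mem=8 r[T2]=8 [LOAD]
16. CAS T2 → mem=9 r[T2]=8 [OK]
17. LOAD T2 → mem=9 r[T2]=9 [LOAD]
18. CAS T2 → mem=10 r[T2]=9 [OK]

T0 = (2, 1)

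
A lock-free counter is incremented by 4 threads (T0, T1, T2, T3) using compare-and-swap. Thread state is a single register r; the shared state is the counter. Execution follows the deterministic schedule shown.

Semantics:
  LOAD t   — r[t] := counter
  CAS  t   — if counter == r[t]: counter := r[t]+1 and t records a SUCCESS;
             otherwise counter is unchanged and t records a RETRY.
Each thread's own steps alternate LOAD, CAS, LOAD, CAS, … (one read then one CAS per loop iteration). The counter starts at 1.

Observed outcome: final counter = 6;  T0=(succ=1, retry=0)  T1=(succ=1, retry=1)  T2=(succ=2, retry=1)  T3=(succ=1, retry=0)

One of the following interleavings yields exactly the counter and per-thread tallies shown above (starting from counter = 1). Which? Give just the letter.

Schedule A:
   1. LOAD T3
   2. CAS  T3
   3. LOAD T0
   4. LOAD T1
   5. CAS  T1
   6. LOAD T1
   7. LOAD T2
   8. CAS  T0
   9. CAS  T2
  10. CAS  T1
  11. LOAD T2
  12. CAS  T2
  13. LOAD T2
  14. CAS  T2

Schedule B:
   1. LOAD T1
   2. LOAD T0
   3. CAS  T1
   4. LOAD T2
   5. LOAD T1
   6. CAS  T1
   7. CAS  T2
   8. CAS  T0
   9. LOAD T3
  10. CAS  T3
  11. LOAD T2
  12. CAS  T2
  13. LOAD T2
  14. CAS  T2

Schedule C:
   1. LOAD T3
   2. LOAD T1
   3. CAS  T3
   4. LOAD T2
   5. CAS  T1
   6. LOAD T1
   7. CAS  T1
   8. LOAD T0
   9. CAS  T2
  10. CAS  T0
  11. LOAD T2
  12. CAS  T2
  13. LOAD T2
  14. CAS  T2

C

Simulating candidate C:
[1] T3.load  rd  (counter 1, T3.r 1)
[2] T1.load  rd  (counter 1, T1.r 1)
[3] T3.cas  hit  (counter 2, T3.r 1)
[4] T2.load  rd  (counter 2, T2.r 2)
[5] T1.cas  miss  (counter 2, T1.r 1)
[6] T1.load  rd  (counter 2, T1.r 2)
[7] T1.cas  hit  (counter 3, T1.r 2)
[8] T0.load  rd  (counter 3, T0.r 3)
[9] T2.cas  miss  (counter 3, T2.r 2)
[10] T0.cas  hit  (counter 4, T0.r 3)
[11] T2.load  rd  (counter 4, T2.r 4)
[12] T2.cas  hit  (counter 5, T2.r 4)
[13] T2.load  rd  (counter 5, T2.r 5)
[14] T2.cas  hit  (counter 6, T2.r 5)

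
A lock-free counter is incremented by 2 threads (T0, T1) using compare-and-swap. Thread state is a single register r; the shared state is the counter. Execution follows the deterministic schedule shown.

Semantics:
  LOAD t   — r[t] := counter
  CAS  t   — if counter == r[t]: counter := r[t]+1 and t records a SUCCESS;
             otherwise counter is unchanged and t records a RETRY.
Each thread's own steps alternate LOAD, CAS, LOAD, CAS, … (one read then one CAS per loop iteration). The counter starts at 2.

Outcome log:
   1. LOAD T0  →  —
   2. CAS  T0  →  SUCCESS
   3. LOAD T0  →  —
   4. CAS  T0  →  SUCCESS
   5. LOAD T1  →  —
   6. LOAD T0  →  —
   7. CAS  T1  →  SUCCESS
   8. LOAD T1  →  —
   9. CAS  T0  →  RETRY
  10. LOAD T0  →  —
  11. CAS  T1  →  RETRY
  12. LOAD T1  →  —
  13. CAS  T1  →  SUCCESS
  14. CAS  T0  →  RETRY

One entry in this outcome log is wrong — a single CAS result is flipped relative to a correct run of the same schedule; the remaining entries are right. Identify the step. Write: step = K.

step = 11

Re-executing:
T0 LOAD — after: cnt=2, r=2 — load
T0 CAS — after: cnt=3, r=2 — ok
T0 LOAD — after: cnt=3, r=3 — load
T0 CAS — after: cnt=4, r=3 — ok
T1 LOAD — after: cnt=4, r=4 — load
T0 LOAD — after: cnt=4, r=4 — load
T1 CAS — after: cnt=5, r=4 — ok
T1 LOAD — after: cnt=5, r=5 — load
T0 CAS — after: cnt=5, r=4 — retry
T0 LOAD — after: cnt=5, r=5 — load
T1 CAS — after: cnt=6, r=5 — ok
T1 LOAD — after: cnt=6, r=6 — load
T1 CAS — after: cnt=7, r=6 — ok
T0 CAS — after: cnt=7, r=5 — retry
Flip is step 11.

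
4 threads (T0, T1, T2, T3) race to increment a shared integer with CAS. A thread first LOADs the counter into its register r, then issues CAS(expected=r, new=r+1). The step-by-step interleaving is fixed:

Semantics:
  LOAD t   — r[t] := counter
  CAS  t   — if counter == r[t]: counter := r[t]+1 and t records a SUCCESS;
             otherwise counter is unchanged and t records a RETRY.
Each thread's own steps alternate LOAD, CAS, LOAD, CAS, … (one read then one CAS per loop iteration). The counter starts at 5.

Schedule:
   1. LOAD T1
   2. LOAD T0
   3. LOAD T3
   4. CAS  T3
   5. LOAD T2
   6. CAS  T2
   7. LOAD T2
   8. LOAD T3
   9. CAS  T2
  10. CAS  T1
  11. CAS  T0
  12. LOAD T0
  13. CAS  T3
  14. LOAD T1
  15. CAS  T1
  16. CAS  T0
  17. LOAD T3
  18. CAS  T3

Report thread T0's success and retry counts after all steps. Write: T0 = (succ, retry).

   1) LOAD T1:  M=5  r_T1=5
   2) LOAD T0:  M=5  r_T0=5
   3) LOAD T3:  M=5  r_T3=5
   4) CAS  T3:  M=6  r_T3=5 ✓
   5) LOAD T2:  M=6  r_T2=6
   6) CAS  T2:  M=7  r_T2=6 ✓
   7) LOAD T2:  M=7  r_T2=7
   8) LOAD T3:  M=7  r_T3=7
   9) CAS  T2:  M=8  r_T2=7 ✓
  10) CAS  T1:  M=8  r_T1=5 ✗
  11) CAS  T0:  M=8  r_T0=5 ✗
  12) LOAD T0:  M=8  r_T0=8
  13) CAS  T3:  M=8  r_T3=7 ✗
  14) LOAD T1:  M=8  r_T1=8
  15) CAS  T1:  M=9  r_T1=8 ✓
  16) CAS  T0:  M=9  r_T0=8 ✗
  17) LOAD T3:  M=9  r_T3=9
  18) CAS  T3:  M=10  r_T3=9 ✓

T0 = (0, 2)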